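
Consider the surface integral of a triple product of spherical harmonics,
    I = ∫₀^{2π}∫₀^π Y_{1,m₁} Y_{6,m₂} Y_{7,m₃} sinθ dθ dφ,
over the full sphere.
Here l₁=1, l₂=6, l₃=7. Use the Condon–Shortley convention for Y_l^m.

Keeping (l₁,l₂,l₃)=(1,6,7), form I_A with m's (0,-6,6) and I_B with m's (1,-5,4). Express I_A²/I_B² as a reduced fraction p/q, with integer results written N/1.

Shared (l₁,l₂,l₃)=(1,6,7): N and (l;000)² cancel in I_A²/I_B².
A: Δ = 0!·2!·12!/15! = 1/1365; Racah Σ t=0..0: t=0:+1/479001600 = 1/479001600; ⇒ 3j(1 6 7; 0 -6 6)² = 1/105, sgn -1
B: Δ = 0!·2!·12!/15! = 1/1365; Racah Σ t=0..0: t=0:+1/79833600 = 1/79833600; ⇒ 3j(1 6 7; 1 -5 4)² = 1/455, sgn -1
I_A²/I_B² = (1/105)/(1/455) = 13/3

13/3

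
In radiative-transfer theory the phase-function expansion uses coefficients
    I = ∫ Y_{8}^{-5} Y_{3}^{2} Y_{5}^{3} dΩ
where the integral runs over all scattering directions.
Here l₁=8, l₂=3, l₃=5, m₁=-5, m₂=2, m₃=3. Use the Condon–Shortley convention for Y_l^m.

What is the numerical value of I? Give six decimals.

-0.260873

m-sum 0 ✓  L=16 even ✓  5≤5≤11 ✓
Π(2lᵢ+1) = 17×7×11 = 1309
triangle coeff Δ(8,3,5) = 1/136136
Σ_t [3,3]: t=3:−1/518400 = -1/518400
(3j)²=56/2431 [(8 3 5; 0 0 0)], sign=+1
Σ_t [5,5]: t=5:−1/9676800 = -1/9676800
(3j)²=27/952 [(8 3 5; -5 2 3)], sign=-1
⇒ 4πI² = 189/221
I = (-1)√(189/221/(4π)) = -0.26087342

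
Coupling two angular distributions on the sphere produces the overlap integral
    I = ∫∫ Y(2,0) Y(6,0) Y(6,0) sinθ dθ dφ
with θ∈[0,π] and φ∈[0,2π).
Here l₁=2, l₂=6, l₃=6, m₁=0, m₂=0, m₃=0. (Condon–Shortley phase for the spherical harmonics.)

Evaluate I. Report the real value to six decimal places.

Rules hold: Σm=0, L=14 even, 4≤6≤8.
N = 5·13·13 = 845
Δ = 2!·2!·10!/15! = 1/90090
Racah Σ t=0..2: t=0:+1/69120 t=1:−1/14400 t=2:+1/69120 = -7/172800
⇒ 3j(2 6 6; 0 0 0)² = 14/715, sgn -1
(m-triple is (0,0,0) — same symbol as above.)
4πI² = N·(3j₀)²·(3jₘ)² = 196/605
I = +1·√(0.323967/4π) = 0.16056298

0.160563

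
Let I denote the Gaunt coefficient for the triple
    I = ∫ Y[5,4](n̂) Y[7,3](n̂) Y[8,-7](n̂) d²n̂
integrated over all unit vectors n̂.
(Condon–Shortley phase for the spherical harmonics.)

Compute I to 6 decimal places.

0.161070

m-sum 0 ✓  L=20 even ✓  2≤8≤12 ✓
Π(2lᵢ+1) = 11×15×17 = 2805
triangle coeff Δ(5,7,8) = 1/814773960
Σ_t [0,4]: t=0:+1/87091200 t=1:−1/4976640 t=2:+1/2073600 t=3:−1/4976640 t=4:+1/87091200 = 1/9676800
(3j)²=360/46189 [(5 7 8; 0 0 0)], sign=+1
Σ_t [0,1]: t=0:+1/10450944000 t=1:−1/1567641600 = -17/31352832000
(3j)²=17/1140 [(5 7 8; 4 3 -7)], sign=+1
⇒ 4πI² = 1530/4693
I = (+1)√(1530/4693/(4π)) = 0.16107031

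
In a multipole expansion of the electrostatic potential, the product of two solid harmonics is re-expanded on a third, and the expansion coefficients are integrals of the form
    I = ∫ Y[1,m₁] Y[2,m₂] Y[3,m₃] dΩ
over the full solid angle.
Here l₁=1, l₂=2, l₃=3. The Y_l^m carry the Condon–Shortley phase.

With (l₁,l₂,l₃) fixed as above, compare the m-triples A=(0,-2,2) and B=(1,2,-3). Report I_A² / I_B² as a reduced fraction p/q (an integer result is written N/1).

1/3

Shared (l₁,l₂,l₃)=(1,2,3): N and (l;000)² cancel in I_A²/I_B².
A: Δ = 0!·2!·4!/7! = 1/105; Racah Σ t=0..0: t=0:+1/24 = 1/24; ⇒ 3j(1 2 3; 0 -2 2)² = 1/21, sgn -1
B: Δ = 0!·2!·4!/7! = 1/105; Racah Σ t=0..0: t=0:+1/48 = 1/48; ⇒ 3j(1 2 3; 1 2 -3)² = 1/7, sgn +1
I_A²/I_B² = (1/21)/(1/7) = 1/3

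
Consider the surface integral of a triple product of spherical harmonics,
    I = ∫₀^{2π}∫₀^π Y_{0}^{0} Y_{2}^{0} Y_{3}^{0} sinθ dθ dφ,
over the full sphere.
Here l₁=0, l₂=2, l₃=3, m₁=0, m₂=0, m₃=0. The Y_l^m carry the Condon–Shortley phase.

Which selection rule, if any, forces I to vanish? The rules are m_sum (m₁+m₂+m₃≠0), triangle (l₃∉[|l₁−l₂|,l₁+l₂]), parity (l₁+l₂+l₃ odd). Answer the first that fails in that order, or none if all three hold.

triangle

Σmᵢ = 0  ✓
l₃∈[|l₁−l₂|,l₁+l₂]=[2,2], have l₃=3  ✗
Σlᵢ = 5 ⇒ odd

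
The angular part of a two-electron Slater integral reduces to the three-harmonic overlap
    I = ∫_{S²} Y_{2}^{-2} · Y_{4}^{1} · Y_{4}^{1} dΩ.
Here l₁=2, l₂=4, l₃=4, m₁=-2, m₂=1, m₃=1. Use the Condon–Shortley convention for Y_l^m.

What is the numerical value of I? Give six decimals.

m-sum 0 ✓  L=10 even ✓  2≤4≤6 ✓
Π(2lᵢ+1) = 5×9×9 = 405
triangle coeff Δ(2,4,4) = 1/13860
Σ_t [0,2]: t=0:+1/192 t=1:−1/36 t=2:+1/192 = -5/288
(3j)²=20/693 [(2 4 4; 0 0 0)], sign=-1
Σ_t [2,2]: t=2:+1/144 = 1/144
(3j)²=10/231 [(2 4 4; -2 1 1)], sign=-1
⇒ 4πI² = 3000/5929
I = (+1)√(3000/5929/(4π)) = 0.20066192

0.200662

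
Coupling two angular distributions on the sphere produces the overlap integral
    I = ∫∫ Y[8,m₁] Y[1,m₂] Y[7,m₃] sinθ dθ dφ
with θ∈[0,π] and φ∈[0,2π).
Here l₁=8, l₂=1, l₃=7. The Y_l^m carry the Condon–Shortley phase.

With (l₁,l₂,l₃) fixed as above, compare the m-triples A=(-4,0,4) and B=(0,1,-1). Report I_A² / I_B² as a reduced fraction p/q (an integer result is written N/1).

Same 8,1,7: normalisation and zero-m 3j drop out of the ratio.
A: Δ: 2! 14! 0! / 17! → 1/2040; sum: t=1:−1/239500800 = -1/239500800; 3j²(8 1 7; -4 0 4) = Δ·Π!·Σ² = 2/85  (sign +1)
B: Δ: 2! 14! 0! / 17! → 1/2040; sum: t=2:+1/58060800 = 1/58060800; 3j²(8 1 7; 0 1 -1) = Δ·Π!·Σ² = 7/510  (sign +1)
I_A²/I_B² = (2/85)/(7/510) = 12/7

12/7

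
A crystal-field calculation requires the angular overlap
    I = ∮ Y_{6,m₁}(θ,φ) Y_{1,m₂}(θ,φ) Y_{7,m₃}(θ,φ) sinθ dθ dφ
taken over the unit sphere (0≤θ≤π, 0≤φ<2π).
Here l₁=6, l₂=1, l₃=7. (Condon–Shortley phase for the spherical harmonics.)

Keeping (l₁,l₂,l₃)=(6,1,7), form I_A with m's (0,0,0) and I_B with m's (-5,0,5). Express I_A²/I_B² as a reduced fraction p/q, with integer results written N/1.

49/24

Shared (l₁,l₂,l₃)=(6,1,7): N and (l;000)² cancel in I_A²/I_B².
A: Δ = 0!·12!·2!/15! = 1/1365; Racah Σ t=0..0: t=0:+1/518400 = 1/518400; ⇒ 3j(6 1 7; 0 0 0)² = 7/195, sgn -1
B: Δ = 0!·12!·2!/15! = 1/1365; Racah Σ t=0..0: t=0:+1/39916800 = 1/39916800; ⇒ 3j(6 1 7; -5 0 5)² = 8/455, sgn +1
I_A²/I_B² = (7/195)/(8/455) = 49/24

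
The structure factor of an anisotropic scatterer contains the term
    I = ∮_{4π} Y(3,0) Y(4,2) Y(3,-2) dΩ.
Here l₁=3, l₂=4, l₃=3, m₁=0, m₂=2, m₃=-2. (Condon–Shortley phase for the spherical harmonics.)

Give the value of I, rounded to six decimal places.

-0.044418

Checks pass: Σm=0; 10 even; l₃=3∈[1,7].
(2·3+1)(2·4+1)(2·3+1) = 441
Δ: 4! 2! 4! / 11! → 1/34650
sum: t=1:−1/72 t=2:+1/16 t=3:−1/72 = 5/144
3j²(3 4 3; 0 0 0) = Δ·Π!·Σ² = 2/77  (sign -1)
sum: t=2:+1/96 t=3:−1/72 = -1/288
3j²(3 4 3; 0 2 -2) = Δ·Π!·Σ² = 1/462  (sign +1)
combine: 4πI² = 441·2/77·1/462 = 3/121
take √, sign -1: I = -0.04441841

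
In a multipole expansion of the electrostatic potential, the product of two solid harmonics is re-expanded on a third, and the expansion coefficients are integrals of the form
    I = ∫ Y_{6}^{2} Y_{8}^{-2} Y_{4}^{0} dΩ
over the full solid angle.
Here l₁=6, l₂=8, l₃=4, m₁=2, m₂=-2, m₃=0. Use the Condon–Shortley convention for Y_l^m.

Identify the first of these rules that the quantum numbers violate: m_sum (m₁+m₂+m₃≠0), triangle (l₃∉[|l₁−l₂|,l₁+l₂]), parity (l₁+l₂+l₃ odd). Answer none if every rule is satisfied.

none

azimuthal sum: 2 − 2 + 0 = 0  ✓
2 ≤ 4 ≤ 14 (triangle on l)  ✓
L = 6 + 8 + 4 = 18 (even)  ✓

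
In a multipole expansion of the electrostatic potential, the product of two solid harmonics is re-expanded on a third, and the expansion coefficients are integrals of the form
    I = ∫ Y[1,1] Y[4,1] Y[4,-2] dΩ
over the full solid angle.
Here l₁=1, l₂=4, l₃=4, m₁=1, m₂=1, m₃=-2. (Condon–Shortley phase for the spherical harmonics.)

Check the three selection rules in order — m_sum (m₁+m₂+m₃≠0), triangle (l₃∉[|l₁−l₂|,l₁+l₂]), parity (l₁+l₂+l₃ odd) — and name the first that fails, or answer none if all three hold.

parity

Σmᵢ = 0  ✓
l₃∈[|l₁−l₂|,l₁+l₂]=[3,5], have l₃=4  ✓
Σlᵢ = 9 ⇒ odd  ✗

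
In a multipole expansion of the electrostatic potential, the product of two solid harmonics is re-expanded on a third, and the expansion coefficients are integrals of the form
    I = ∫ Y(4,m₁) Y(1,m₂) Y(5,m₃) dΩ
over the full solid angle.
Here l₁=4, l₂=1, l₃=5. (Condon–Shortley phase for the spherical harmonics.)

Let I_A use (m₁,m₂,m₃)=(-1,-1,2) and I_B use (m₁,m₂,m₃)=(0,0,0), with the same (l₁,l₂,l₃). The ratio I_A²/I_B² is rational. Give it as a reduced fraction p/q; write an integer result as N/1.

21/25

l's match ⇒ only the (l;m) 3-j factors differ between A and B.
A: triangle coeff Δ(4,1,5) = 1/495; Σ_t [0,0]: t=0:+1/1440 = 1/1440; (3j)²=7/165 [(4 1 5; -1 -1 2)], sign=-1
B: triangle coeff Δ(4,1,5) = 1/495; Σ_t [0,0]: t=0:+1/576 = 1/576; (3j)²=5/99 [(4 1 5; 0 0 0)], sign=-1
I_A²/I_B² = (7/165)/(5/99) = 21/25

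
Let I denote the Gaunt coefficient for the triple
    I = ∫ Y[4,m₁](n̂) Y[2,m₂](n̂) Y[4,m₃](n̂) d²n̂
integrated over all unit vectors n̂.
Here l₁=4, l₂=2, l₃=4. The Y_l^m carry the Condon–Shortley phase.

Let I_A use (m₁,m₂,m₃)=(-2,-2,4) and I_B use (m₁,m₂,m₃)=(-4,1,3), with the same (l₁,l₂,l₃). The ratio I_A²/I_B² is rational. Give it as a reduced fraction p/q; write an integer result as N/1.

l's match ⇒ only the (l;m) 3-j factors differ between A and B.
A: triangle coeff Δ(4,2,4) = 1/13860; Σ_t [0,0]: t=0:+1/2880 = 1/2880; (3j)²=2/165 [(4 2 4; -2 -2 4)], sign=+1
B: triangle coeff Δ(4,2,4) = 1/13860; Σ_t [2,2]: t=2:+1/1440 = 1/1440; (3j)²=7/165 [(4 2 4; -4 1 3)], sign=-1
I_A²/I_B² = (2/165)/(7/165) = 2/7

2/7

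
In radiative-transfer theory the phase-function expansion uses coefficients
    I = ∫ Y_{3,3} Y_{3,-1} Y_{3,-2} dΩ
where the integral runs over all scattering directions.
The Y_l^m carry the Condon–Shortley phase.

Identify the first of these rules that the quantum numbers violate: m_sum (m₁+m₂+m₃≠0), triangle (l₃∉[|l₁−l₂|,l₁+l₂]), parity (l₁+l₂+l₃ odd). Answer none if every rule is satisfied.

parity

m₁+m₂+m₃ = 3 − 1 − 2 = 0  ✓
triangle: |3−3|=0 ≤ l₃=3 ≤ 3+3=6  ✓
parity: l₁+l₂+l₃ = 9 is odd  ✗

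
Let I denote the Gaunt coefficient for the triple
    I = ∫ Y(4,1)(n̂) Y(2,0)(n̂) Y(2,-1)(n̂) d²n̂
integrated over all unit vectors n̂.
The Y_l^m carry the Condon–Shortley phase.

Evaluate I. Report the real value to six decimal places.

-0.220728

Checks pass: Σm=0; 8 even; l₃=2∈[2,6].
(2·4+1)(2·2+1)(2·2+1) = 225
Δ: 4! 4! 0! / 9! → 1/630
sum: t=2:+1/16 = 1/16
3j²(4 2 2; 0 0 0) = Δ·Π!·Σ² = 2/35  (sign +1)
sum: t=2:+1/24 = 1/24
3j²(4 2 2; 1 0 -1) = Δ·Π!·Σ² = 1/21  (sign -1)
combine: 4πI² = 225·2/35·1/21 = 30/49
take √, sign -1: I = -0.22072812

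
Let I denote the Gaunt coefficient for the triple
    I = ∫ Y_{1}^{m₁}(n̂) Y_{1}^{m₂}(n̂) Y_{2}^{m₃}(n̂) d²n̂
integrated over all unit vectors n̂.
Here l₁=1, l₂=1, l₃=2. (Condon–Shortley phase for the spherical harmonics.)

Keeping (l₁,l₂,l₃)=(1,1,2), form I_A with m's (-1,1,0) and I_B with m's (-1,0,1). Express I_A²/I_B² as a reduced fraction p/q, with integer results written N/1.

1/3

Same 1,1,2: normalisation and zero-m 3j drop out of the ratio.
A: Δ: 0! 2! 2! / 5! → 1/30; sum: t=0:+1/4 = 1/4; 3j²(1 1 2; -1 1 0) = Δ·Π!·Σ² = 1/30  (sign +1)
B: Δ: 0! 2! 2! / 5! → 1/30; sum: t=0:+1/2 = 1/2; 3j²(1 1 2; -1 0 1) = Δ·Π!·Σ² = 1/10  (sign -1)
I_A²/I_B² = (1/30)/(1/10) = 1/3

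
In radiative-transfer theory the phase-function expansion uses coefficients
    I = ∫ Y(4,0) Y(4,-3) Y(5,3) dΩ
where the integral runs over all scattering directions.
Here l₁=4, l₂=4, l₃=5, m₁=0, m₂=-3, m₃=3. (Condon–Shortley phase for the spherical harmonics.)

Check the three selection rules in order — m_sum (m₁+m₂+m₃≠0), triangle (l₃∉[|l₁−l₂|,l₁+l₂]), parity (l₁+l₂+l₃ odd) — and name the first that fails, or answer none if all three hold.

parity

m₁+m₂+m₃ = 0 − 3 + 3 = 0  ✓
triangle: |4−4|=0 ≤ l₃=5 ≤ 4+4=8  ✓
parity: l₁+l₂+l₃ = 13 is odd  ✗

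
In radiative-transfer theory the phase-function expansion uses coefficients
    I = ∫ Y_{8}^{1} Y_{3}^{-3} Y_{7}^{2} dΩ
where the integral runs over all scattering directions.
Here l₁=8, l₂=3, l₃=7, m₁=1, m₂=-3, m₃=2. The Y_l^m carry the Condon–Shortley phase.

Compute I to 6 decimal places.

Checks pass: Σm=0; 18 even; l₃=7∈[5,11].
(2·8+1)(2·3+1)(2·7+1) = 1785
Δ: 4! 12! 2! / 19! → 1/5290740
sum: t=1:−1/7257600 t=2:+1/2073600 t=3:−1/7257600 = 1/4838400
3j²(8 3 7; 0 0 0) = Δ·Π!·Σ² = 252/20995  (sign -1)
sum: t=0:+1/29030400 = 1/29030400
3j²(8 3 7; 1 -3 2) = Δ·Π!·Σ² = 54/4199  (sign -1)
combine: 4πI² = 1785·252/20995·54/4199 = 285768/1037153
take √, sign +1: I = 0.14807456

0.148075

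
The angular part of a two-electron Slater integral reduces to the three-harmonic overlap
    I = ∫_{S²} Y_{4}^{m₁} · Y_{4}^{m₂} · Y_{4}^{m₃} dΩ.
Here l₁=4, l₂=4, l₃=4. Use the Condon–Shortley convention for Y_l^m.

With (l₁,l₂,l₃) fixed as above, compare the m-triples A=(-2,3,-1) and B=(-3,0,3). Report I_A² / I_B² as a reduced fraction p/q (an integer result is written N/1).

Same 4,4,4: normalisation and zero-m 3j drop out of the ratio.
A: Δ: 4! 4! 4! / 13! → 1/450450; sum: t=3:−1/864 t=4:+1/576 = 1/1728; 3j²(4 4 4; -2 3 -1) = Δ·Π!·Σ² = 5/1287  (sign -1)
B: Δ: 4! 4! 4! / 13! → 1/450450; sum: t=3:−1/864 t=4:+1/3456 = -1/1152; 3j²(4 4 4; -3 0 3) = Δ·Π!·Σ² = 7/286  (sign +1)
I_A²/I_B² = (5/1287)/(7/286) = 10/63

10/63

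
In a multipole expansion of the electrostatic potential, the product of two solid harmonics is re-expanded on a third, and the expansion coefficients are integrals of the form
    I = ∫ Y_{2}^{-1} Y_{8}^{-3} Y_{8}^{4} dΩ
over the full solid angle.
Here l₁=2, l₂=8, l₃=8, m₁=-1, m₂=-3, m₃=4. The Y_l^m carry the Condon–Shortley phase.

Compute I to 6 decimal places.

0.146979

Checks pass: Σm=0; 18 even; l₃=8∈[6,10].
(2·2+1)(2·8+1)(2·8+1) = 1445
Δ: 2! 2! 14! / 19! → 1/348840
sum: t=0:+1/116121600 t=1:−1/25401600 t=2:+1/116121600 = -1/45158400
3j²(2 8 8; 0 0 0) = Δ·Π!·Σ² = 24/1615  (sign -1)
sum: t=1:−1/174182400 t=2:+1/479001600 = -1/273715200
3j²(2 8 8; -1 -3 4) = Δ·Π!·Σ² = 49/3876  (sign -1)
combine: 4πI² = 1445·24/1615·49/3876 = 98/361
take √, sign +1: I = 0.14697873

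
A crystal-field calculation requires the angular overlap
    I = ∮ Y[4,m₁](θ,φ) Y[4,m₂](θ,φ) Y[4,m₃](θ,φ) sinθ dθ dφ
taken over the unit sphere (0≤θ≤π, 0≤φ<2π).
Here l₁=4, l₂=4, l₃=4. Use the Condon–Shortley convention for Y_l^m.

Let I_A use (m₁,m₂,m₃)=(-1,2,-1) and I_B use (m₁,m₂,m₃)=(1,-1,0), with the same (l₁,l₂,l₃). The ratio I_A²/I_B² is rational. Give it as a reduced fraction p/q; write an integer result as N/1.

40/9

Shared (l₁,l₂,l₃)=(4,4,4): N and (l;000)² cancel in I_A²/I_B².
A: Δ = 4!·4!·4!/13! = 1/450450; Racah Σ t=2..4: t=2:+1/576 t=3:−1/144 t=4:+1/576 = -1/288; ⇒ 3j(4 4 4; -1 2 -1)² = 20/1001, sgn +1
B: Δ = 4!·4!·4!/13! = 1/450450; Racah Σ t=0..3: t=0:+1/864 t=1:−1/96 t=2:+1/144 t=3:−1/3456 = -1/384; ⇒ 3j(4 4 4; 1 -1 0)² = 9/2002, sgn -1
I_A²/I_B² = (20/1001)/(9/2002) = 40/9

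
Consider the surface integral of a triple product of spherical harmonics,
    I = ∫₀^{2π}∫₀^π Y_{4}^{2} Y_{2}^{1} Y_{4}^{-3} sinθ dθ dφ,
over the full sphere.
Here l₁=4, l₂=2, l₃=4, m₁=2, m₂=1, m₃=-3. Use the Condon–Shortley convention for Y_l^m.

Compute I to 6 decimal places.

-0.187702

m-sum 0 ✓  L=10 even ✓  2≤4≤6 ✓
Π(2lᵢ+1) = 9×5×9 = 405
triangle coeff Δ(4,2,4) = 1/13860
Σ_t [0,2]: t=0:+1/192 t=1:−1/36 t=2:+1/192 = -5/288
(3j)²=20/693 [(4 2 4; 0 0 0)], sign=-1
Σ_t [1,2]: t=1:−1/240 t=2:+1/1440 = -1/288
(3j)²=5/132 [(4 2 4; 2 1 -3)], sign=+1
⇒ 4πI² = 375/847
I = (-1)√(375/847/(4π)) = -0.18770204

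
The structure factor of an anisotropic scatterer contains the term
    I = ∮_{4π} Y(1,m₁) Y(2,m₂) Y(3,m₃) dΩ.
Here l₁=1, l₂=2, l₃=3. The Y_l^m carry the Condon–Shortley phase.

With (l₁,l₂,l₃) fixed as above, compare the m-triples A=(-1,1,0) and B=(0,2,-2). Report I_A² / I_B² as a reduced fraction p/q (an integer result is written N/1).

Same 1,2,3: normalisation and zero-m 3j drop out of the ratio.
A: Δ: 0! 2! 4! / 7! → 1/105; sum: t=0:+1/12 = 1/12; 3j²(1 2 3; -1 1 0) = Δ·Π!·Σ² = 1/35  (sign -1)
B: Δ: 0! 2! 4! / 7! → 1/105; sum: t=0:+1/24 = 1/24; 3j²(1 2 3; 0 2 -2) = Δ·Π!·Σ² = 1/21  (sign -1)
I_A²/I_B² = (1/35)/(1/21) = 3/5

3/5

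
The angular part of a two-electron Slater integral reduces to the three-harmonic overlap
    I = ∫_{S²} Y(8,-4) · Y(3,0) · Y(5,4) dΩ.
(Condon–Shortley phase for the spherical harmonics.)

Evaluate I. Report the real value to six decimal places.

m-sum 0 ✓  L=16 even ✓  5≤5≤11 ✓
Π(2lᵢ+1) = 17×7×11 = 1309
triangle coeff Δ(8,3,5) = 1/136136
Σ_t [3,3]: t=3:−1/518400 = -1/518400
(3j)²=56/2431 [(8 3 5; 0 0 0)], sign=+1
Σ_t [3,3]: t=3:−1/13063680 = -1/13063680
(3j)²=10/1547 [(8 3 5; -4 0 4)], sign=+1
⇒ 4πI² = 560/2873
I = (+1)√(560/2873/(4π)) = 0.12454356

0.124544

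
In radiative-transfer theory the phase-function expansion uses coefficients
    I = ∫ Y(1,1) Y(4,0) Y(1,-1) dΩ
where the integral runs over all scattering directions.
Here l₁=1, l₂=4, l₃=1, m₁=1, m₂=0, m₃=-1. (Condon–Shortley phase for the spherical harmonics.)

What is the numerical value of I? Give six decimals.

0.000000

triangle: need 3≤l₃≤5, have 1; I=0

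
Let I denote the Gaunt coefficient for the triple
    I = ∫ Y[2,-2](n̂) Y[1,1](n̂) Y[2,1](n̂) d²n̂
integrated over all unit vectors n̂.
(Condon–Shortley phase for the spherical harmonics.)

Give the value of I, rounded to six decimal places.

Σlᵢ=5 odd — θ-integrand is odd under cosθ→−cosθ; I=0

0.000000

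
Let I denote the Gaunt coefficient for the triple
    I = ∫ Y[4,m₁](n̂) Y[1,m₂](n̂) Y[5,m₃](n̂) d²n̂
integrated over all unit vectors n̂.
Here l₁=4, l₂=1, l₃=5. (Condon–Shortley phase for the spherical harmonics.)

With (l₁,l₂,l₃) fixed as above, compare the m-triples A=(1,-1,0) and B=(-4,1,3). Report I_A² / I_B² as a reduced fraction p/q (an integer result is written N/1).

Same 4,1,5: normalisation and zero-m 3j drop out of the ratio.
A: Δ: 0! 8! 2! / 11! → 1/495; sum: t=0:+1/1440 = 1/1440; 3j²(4 1 5; 1 -1 0) = Δ·Π!·Σ² = 2/99  (sign -1)
B: Δ: 0! 8! 2! / 11! → 1/495; sum: t=0:+1/80640 = 1/80640; 3j²(4 1 5; -4 1 3) = Δ·Π!·Σ² = 1/495  (sign +1)
I_A²/I_B² = (2/99)/(1/495) = 10/1

10/1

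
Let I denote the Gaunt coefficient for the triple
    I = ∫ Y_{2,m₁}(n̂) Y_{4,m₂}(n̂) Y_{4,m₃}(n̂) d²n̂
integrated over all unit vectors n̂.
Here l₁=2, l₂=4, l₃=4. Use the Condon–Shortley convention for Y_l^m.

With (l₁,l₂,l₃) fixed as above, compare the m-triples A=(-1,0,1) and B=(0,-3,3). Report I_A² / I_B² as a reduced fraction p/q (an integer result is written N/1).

30/49

l's match ⇒ only the (l;m) 3-j factors differ between A and B.
A: triangle coeff Δ(2,4,4) = 1/13860; Σ_t [1,2]: t=1:−1/72 t=2:+1/96 = -1/288; (3j)²=1/462 [(2 4 4; -1 0 1)], sign=+1
B: triangle coeff Δ(2,4,4) = 1/13860; Σ_t [0,1]: t=0:+1/480 t=1:−1/720 = 1/1440; (3j)²=7/1980 [(2 4 4; 0 -3 3)], sign=-1
I_A²/I_B² = (1/462)/(7/1980) = 30/49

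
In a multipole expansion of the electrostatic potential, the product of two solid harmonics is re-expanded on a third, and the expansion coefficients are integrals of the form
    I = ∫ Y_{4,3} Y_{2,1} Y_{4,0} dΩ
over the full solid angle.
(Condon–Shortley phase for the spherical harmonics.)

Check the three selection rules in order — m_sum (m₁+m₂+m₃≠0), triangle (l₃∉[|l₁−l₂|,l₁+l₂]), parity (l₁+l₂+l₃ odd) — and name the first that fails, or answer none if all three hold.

m_sum

azimuthal sum: 3 + 1 + 0 = 4  ✗
2 ≤ 4 ≤ 6 (triangle on l)
L = 4 + 2 + 4 = 10 (even)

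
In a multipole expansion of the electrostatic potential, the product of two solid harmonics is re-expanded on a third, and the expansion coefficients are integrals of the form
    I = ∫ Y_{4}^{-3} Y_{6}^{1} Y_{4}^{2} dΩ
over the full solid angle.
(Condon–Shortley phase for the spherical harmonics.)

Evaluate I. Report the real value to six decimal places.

m-sum 0 ✓  L=14 even ✓  2≤4≤10 ✓
Π(2lᵢ+1) = 9×13×9 = 1053
triangle coeff Δ(4,6,4) = 1/1261260
Σ_t [2,4]: t=2:+1/4608 t=3:−1/1296 t=4:+1/4608 = -7/20736
(3j)²=20/1287 [(4 6 4; 0 0 0)], sign=-1
Σ_t [5,6]: t=5:−1/11520 t=6:+1/86400 = -13/172800
(3j)²=13/660 [(4 6 4; -3 1 2)], sign=-1
⇒ 4πI² = 39/121
I = (+1)√(39/121/(4π)) = 0.16015286

0.160153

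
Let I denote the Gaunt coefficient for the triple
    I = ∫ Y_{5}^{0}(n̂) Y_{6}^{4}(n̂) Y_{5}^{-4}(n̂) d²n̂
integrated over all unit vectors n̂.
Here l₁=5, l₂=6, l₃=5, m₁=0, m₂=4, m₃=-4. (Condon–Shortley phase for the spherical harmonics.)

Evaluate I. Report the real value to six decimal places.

-0.082328

Rules hold: Σm=0, L=16 even, 1≤5≤11.
N = 11·13·11 = 1573
Δ = 6!·4!·6!/17! = 1/28588560
Racah Σ t=1..5: t=1:−1/345600 t=2:+1/13824 t=3:−1/5184 t=4:+1/13824 t=5:−1/345600 = -7/129600
⇒ 3j(5 6 5; 0 0 0)² = 80/7293, sgn +1
Racah Σ t=4..5: t=4:+1/207360 t=5:−1/345600 = 1/518400
⇒ 3j(5 6 5; 0 4 -4)² = 12/2431, sgn -1
4πI² = N·(3j₀)²·(3jₘ)² = 320/3757
I = -1·√(0.0851743/4π) = -0.08232836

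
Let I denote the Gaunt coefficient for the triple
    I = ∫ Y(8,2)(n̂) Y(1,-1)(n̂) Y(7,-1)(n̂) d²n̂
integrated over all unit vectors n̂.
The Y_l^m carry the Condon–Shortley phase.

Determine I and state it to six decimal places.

Rules hold: Σm=0, L=16 even, 7≤7≤9.
N = 17·3·15 = 765
Δ = 2!·14!·0!/17! = 1/2040
Racah Σ t=1..1: t=1:−1/25401600 = -1/25401600
⇒ 3j(8 1 7; 0 0 0)² = 8/255, sgn +1
Racah Σ t=0..0: t=0:+1/58060800 = 1/58060800
⇒ 3j(8 1 7; 2 -1 -1)² = 3/136, sgn +1
4πI² = N·(3j₀)²·(3jₘ)² = 9/17
I = +1·√(0.529412/4π) = 0.20525411

0.205254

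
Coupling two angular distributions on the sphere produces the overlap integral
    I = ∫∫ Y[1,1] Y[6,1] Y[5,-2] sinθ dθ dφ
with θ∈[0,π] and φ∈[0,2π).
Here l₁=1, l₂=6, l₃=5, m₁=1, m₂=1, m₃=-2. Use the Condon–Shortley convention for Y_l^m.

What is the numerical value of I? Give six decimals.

-0.129207

m-sum 0 ✓  L=12 even ✓  5≤5≤7 ✓
Π(2lᵢ+1) = 3×13×11 = 429
triangle coeff Δ(1,6,5) = 1/858
Σ_t [1,1]: t=1:−1/14400 = -1/14400
(3j)²=6/143 [(1 6 5; 0 0 0)], sign=+1
Σ_t [0,0]: t=0:+1/60480 = 1/60480
(3j)²=5/429 [(1 6 5; 1 1 -2)], sign=-1
⇒ 4πI² = 30/143
I = (-1)√(30/143/(4π)) = -0.12920749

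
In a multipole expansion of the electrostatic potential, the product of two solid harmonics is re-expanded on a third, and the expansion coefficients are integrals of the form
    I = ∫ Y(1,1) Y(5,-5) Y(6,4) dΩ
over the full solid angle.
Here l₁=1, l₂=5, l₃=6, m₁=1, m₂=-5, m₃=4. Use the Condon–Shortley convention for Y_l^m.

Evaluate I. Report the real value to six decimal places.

0.040859

Rules hold: Σm=0, L=12 even, 4≤6≤6.
N = 3·11·13 = 429
Δ = 0!·2!·10!/13! = 1/858
Racah Σ t=0..0: t=0:+1/14400 = 1/14400
⇒ 3j(1 5 6; 0 0 0)² = 6/143, sgn +1
Racah Σ t=0..0: t=0:+1/7257600 = 1/7257600
⇒ 3j(1 5 6; 1 -5 4)² = 1/858, sgn +1
4πI² = N·(3j₀)²·(3jₘ)² = 3/143
I = +1·√(0.020979/4π) = 0.04085899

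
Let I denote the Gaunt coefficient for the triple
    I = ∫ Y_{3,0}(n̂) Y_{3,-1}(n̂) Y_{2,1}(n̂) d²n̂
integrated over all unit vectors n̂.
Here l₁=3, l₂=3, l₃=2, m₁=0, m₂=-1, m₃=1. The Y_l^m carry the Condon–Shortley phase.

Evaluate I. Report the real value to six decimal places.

Checks pass: Σm=0; 8 even; l₃=2∈[0,6].
(2·3+1)(2·3+1)(2·2+1) = 245
Δ: 4! 2! 2! / 9! → 1/3780
sum: t=1:−1/24 t=2:+1/4 t=3:−1/24 = 1/6
3j²(3 3 2; 0 0 0) = Δ·Π!·Σ² = 4/105  (sign +1)
sum: t=1:−1/12 t=2:+1/8 = 1/24
3j²(3 3 2; 0 -1 1) = Δ·Π!·Σ² = 1/210  (sign -1)
combine: 4πI² = 245·4/105·1/210 = 2/45
take √, sign -1: I = -0.05947080

-0.059471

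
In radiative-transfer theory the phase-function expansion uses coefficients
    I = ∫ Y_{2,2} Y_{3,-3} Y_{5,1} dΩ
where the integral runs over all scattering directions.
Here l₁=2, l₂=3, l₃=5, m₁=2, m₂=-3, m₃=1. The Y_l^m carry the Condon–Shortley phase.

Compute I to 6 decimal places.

-0.023961

Rules hold: Σm=0, L=10 even, 1≤5≤5.
N = 5·7·11 = 385
Δ = 0!·4!·6!/11! = 1/2310
Racah Σ t=0..0: t=0:+1/144 = 1/144
⇒ 3j(2 3 5; 0 0 0)² = 10/231, sgn -1
Racah Σ t=0..0: t=0:+1/17280 = 1/17280
⇒ 3j(2 3 5; 2 -3 1)² = 1/2310, sgn +1
4πI² = N·(3j₀)²·(3jₘ)² = 5/693
I = -1·√(0.00721501/4π) = -0.02396147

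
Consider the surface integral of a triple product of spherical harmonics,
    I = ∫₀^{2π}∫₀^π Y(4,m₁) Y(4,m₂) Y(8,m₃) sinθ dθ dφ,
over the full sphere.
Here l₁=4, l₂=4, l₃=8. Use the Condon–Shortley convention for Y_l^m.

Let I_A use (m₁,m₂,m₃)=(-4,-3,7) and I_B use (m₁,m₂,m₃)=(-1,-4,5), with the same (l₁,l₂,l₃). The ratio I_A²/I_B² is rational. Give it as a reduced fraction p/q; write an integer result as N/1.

Shared (l₁,l₂,l₃)=(4,4,8): N and (l;000)² cancel in I_A²/I_B².
A: Δ = 0!·8!·8!/17! = 1/218790; Racah Σ t=0..0: t=0:+1/203212800 = 1/203212800; ⇒ 3j(4 4 8; -4 -3 7)² = 1/34, sgn -1
B: Δ = 0!·8!·8!/17! = 1/218790; Racah Σ t=0..0: t=0:+1/29030400 = 1/29030400; ⇒ 3j(4 4 8; -1 -4 5)² = 1/170, sgn -1
I_A²/I_B² = (1/34)/(1/170) = 5/1

5/1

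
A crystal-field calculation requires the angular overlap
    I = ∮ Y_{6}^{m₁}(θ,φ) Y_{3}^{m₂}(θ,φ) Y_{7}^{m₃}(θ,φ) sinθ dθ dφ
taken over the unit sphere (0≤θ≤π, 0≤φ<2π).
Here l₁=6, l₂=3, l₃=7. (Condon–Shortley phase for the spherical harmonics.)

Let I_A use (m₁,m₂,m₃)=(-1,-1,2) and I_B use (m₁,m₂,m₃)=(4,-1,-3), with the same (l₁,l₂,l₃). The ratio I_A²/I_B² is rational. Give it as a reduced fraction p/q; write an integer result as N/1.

Same 6,3,7: normalisation and zero-m 3j drop out of the ratio.
A: Δ: 2! 10! 4! / 17! → 1/2042040; sum: t=0:+1/241920 t=1:−1/103680 t=2:+1/691200 = -59/14515200; 3j²(6 3 7; -1 -1 2) = Δ·Π!·Σ² = 3481/340340  (sign +1)
B: Δ: 2! 10! 4! / 17! → 1/2042040; sum: t=0:+1/645120 t=1:−1/2177280 t=2:+1/174182400 = 191/174182400; 3j²(6 3 7; 4 -1 -3) = Δ·Π!·Σ² = 36481/2042040  (sign +1)
I_A²/I_B² = (3481/340340)/(36481/2042040) = 20886/36481

20886/36481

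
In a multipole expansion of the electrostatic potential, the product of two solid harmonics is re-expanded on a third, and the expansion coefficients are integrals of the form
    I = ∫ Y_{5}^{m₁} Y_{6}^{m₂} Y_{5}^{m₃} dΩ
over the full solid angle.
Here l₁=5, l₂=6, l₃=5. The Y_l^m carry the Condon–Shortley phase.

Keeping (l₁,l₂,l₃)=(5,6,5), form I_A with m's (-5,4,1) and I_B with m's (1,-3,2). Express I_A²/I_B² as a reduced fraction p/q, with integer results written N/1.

25/4

Shared (l₁,l₂,l₃)=(5,6,5): N and (l;000)² cancel in I_A²/I_B².
A: Δ = 6!·4!·6!/17! = 1/28588560; Racah Σ t=6..6: t=6:+1/829440 = 1/829440; ⇒ 3j(5 6 5; -5 4 1)² = 225/9724, sgn +1
B: Δ = 6!·4!·6!/17! = 1/28588560; Racah Σ t=0..3: t=0:+1/622080 t=1:−1/34560 t=2:+1/23040 t=3:−1/155520 = 1/103680; ⇒ 3j(5 6 5; 1 -3 2)² = 9/2431, sgn -1
I_A²/I_B² = (225/9724)/(9/2431) = 25/4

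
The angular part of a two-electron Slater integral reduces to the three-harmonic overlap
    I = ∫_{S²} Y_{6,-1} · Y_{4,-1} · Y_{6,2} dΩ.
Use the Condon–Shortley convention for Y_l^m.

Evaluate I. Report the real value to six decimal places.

0.113069

Checks pass: Σm=0; 16 even; l₃=6∈[2,10].
(2·6+1)(2·4+1)(2·6+1) = 1521
Δ: 4! 8! 4! / 17! → 1/15315300
sum: t=0:+1/829440 t=1:−1/25920 t=2:+1/9216 t=3:−1/25920 t=4:+1/829440 = 7/207360
3j²(6 4 6; 0 0 0) = Δ·Π!·Σ² = 28/2431  (sign +1)
sum: t=0:+1/725760 t=1:−1/34560 t=2:+1/17280 t=3:−1/82944 = 53/2903040
3j²(6 4 6; -1 -1 2) = Δ·Π!·Σ² = 2809/306306  (sign +1)
combine: 4πI² = 1521·28/2431·2809/306306 = 5618/34969
take √, sign +1: I = 0.11306920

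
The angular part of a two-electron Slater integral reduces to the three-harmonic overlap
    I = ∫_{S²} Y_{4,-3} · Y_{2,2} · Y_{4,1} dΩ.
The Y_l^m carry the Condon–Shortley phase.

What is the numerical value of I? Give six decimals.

0.159270

Rules hold: Σm=0, L=10 even, 2≤4≤6.
N = 9·5·9 = 405
Δ = 2!·6!·2!/11! = 1/13860
Racah Σ t=0..2: t=0:+1/192 t=1:−1/36 t=2:+1/192 = -5/288
⇒ 3j(4 2 4; 0 0 0)² = 20/693, sgn -1
Racah Σ t=2..2: t=2:+1/480 = 1/480
⇒ 3j(4 2 4; -3 2 1)² = 3/110, sgn -1
4πI² = N·(3j₀)²·(3jₘ)² = 270/847
I = +1·√(0.318772/4π) = 0.15927046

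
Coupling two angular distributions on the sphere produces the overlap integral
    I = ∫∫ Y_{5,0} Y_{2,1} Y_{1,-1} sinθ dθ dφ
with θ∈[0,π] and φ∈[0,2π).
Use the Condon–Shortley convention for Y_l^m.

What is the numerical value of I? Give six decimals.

l₃=1 ∉ [3,7] — triangle fails ⇒ I = 0

0.000000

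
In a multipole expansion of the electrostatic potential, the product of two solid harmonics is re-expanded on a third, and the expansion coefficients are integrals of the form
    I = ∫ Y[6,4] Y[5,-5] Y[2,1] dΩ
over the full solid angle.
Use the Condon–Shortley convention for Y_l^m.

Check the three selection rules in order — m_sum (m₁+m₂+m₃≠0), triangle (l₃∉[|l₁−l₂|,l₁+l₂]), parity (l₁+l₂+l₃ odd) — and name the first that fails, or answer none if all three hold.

parity

Σmᵢ = 0  ✓
l₃∈[|l₁−l₂|,l₁+l₂]=[1,11], have l₃=2  ✓
Σlᵢ = 13 ⇒ odd  ✗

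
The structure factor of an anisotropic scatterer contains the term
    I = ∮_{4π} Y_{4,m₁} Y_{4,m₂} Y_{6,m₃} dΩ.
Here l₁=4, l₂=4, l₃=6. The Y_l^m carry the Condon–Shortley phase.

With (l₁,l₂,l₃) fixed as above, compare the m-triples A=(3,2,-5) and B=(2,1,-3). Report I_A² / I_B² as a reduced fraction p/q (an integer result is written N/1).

l's match ⇒ only the (l;m) 3-j factors differ between A and B.
A: triangle coeff Δ(4,4,6) = 1/1261260; Σ_t [0,1]: t=0:+1/172800 t=1:−1/86400 = -1/172800; (3j)²=1/130 [(4 4 6; 3 2 -5)], sign=+1
B: triangle coeff Δ(4,4,6) = 1/1261260; Σ_t [0,2]: t=0:+1/11520 t=1:−1/5760 t=2:+1/51840 = -7/103680; (3j)²=7/858 [(4 4 6; 2 1 -3)], sign=+1
I_A²/I_B² = (1/130)/(7/858) = 33/35

33/35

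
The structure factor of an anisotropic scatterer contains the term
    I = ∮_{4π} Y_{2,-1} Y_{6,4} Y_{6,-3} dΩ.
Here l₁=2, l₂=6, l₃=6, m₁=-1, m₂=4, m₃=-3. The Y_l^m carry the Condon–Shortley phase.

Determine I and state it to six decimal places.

0.179515

m-sum 0 ✓  L=14 even ✓  4≤6≤8 ✓
Π(2lᵢ+1) = 5×13×13 = 845
triangle coeff Δ(2,6,6) = 1/90090
Σ_t [0,2]: t=0:+1/69120 t=1:−1/14400 t=2:+1/69120 = -7/172800
(3j)²=14/715 [(2 6 6; 0 0 0)], sign=-1
Σ_t [1,2]: t=1:−1/725760 t=2:+1/161280 = 1/207360
(3j)²=7/286 [(2 6 6; -1 4 -3)], sign=-1
⇒ 4πI² = 49/121
I = (+1)√(49/121/(4π)) = 0.17951487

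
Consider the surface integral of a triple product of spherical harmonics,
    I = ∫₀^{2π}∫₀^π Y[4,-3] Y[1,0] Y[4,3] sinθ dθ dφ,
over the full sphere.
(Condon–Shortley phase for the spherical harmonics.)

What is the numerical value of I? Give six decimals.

0.000000

Σlᵢ=9 odd — θ-integrand is odd under cosθ→−cosθ; I=0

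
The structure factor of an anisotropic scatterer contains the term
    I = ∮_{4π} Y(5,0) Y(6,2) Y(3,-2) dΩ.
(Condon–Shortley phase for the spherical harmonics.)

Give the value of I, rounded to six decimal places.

m-sum 0 ✓  L=14 even ✓  1≤3≤11 ✓
Π(2lᵢ+1) = 11×13×7 = 1001
triangle coeff Δ(5,6,3) = 1/675675
Σ_t [3,5]: t=3:−1/8640 t=4:+1/2304 t=5:−1/8640 = 7/34560
(3j)²=7/429 [(5 6 3; 0 0 0)], sign=-1
Σ_t [4,5]: t=4:+1/13824 t=5:−1/8640 = -1/23040
(3j)²=2/429 [(5 6 3; 0 2 -2)], sign=+1
⇒ 4πI² = 98/1287
I = (-1)√(98/1287/(4π)) = -0.07784287

-0.077843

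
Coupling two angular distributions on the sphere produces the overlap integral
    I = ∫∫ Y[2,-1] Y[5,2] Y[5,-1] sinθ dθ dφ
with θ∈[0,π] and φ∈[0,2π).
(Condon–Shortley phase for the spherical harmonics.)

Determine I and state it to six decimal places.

m-sum 0 ✓  L=12 even ✓  3≤5≤7 ✓
Π(2lᵢ+1) = 5×11×11 = 605
triangle coeff Δ(2,5,5) = 1/38610
Σ_t [0,2]: t=0:+1/2880 t=1:−1/576 t=2:+1/2880 = -1/960
(3j)²=10/429 [(2 5 5; 0 0 0)], sign=+1
Σ_t [1,2]: t=1:−1/2880 t=2:+1/1440 = 1/2880
(3j)²=7/715 [(2 5 5; -1 2 -1)], sign=+1
⇒ 4πI² = 70/507
I = (+1)√(70/507/(4π)) = 0.10481902

0.104819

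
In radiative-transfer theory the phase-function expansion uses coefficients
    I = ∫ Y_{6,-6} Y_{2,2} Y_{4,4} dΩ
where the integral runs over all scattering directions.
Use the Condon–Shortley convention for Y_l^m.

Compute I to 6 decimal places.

0.353849

m-sum 0 ✓  L=12 even ✓  4≤4≤8 ✓
Π(2lᵢ+1) = 13×5×9 = 585
triangle coeff Δ(6,2,4) = 1/6435
Σ_t [2,2]: t=2:+1/2304 = 1/2304
(3j)²=5/143 [(6 2 4; 0 0 0)], sign=+1
Σ_t [4,4]: t=4:+1/967680 = 1/967680
(3j)²=1/13 [(6 2 4; -6 2 4)], sign=+1
⇒ 4πI² = 225/143
I = (+1)√(225/143/(4π)) = 0.35384927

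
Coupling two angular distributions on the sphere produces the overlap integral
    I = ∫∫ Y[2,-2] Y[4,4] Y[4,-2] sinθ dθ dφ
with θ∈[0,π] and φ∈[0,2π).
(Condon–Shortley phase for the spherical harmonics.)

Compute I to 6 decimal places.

-0.106180

m-sum 0 ✓  L=10 even ✓  2≤4≤6 ✓
Π(2lᵢ+1) = 5×9×9 = 405
triangle coeff Δ(2,4,4) = 1/13860
Σ_t [0,2]: t=0:+1/192 t=1:−1/36 t=2:+1/192 = -5/288
(3j)²=20/693 [(2 4 4; 0 0 0)], sign=-1
Σ_t [2,2]: t=2:+1/2880 = 1/2880
(3j)²=2/165 [(2 4 4; -2 4 -2)], sign=+1
⇒ 4πI² = 120/847
I = (-1)√(120/847/(4π)) = -0.10618031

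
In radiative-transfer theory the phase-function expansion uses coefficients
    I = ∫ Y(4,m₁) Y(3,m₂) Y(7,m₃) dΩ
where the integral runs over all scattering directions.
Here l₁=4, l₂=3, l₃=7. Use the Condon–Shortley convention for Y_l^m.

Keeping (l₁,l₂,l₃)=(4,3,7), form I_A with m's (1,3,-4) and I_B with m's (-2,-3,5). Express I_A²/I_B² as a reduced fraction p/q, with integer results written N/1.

1/2

l's match ⇒ only the (l;m) 3-j factors differ between A and B.
A: triangle coeff Δ(4,3,7) = 1/45045; Σ_t [0,0]: t=0:+1/518400 = 1/518400; (3j)²=2/195 [(4 3 7; 1 3 -4)], sign=-1
B: triangle coeff Δ(4,3,7) = 1/45045; Σ_t [0,0]: t=0:+1/1036800 = 1/1036800; (3j)²=4/195 [(4 3 7; -2 -3 5)], sign=+1
I_A²/I_B² = (2/195)/(4/195) = 1/2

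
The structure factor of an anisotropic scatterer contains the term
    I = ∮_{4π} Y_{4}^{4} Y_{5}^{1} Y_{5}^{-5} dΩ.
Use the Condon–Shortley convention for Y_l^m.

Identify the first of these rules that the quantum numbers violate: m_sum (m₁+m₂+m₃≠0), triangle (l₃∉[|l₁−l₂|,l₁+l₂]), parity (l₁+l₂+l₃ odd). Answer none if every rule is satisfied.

none

azimuthal sum: 4 + 1 − 5 = 0  ✓
1 ≤ 5 ≤ 9 (triangle on l)  ✓
L = 4 + 5 + 5 = 14 (even)  ✓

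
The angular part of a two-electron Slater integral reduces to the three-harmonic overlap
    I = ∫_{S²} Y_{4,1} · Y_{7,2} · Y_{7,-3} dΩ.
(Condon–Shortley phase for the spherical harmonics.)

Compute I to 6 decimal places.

-0.130365

Checks pass: Σm=0; 18 even; l₃=7∈[3,11].
(2·4+1)(2·7+1)(2·7+1) = 2025
Δ: 4! 4! 10! / 19! → 1/58198140
sum: t=0:+1/17418240 t=1:−1/622080 t=2:+1/230400 t=3:−1/622080 t=4:+1/17418240 = 1/806400
3j²(4 7 7; 0 0 0) = Δ·Π!·Σ² = 2268/230945  (sign -1)
sum: t=0:+1/52254720 t=1:−1/1935360 t=2:+1/725760 t=3:−1/2488320 = 5/10450944
3j²(4 7 7; 1 2 -3) = Δ·Π!·Σ² = 31250/2909907  (sign +1)
combine: 4πI² = 2025·2268/230945·31250/2909907 = 455625000/2133423721
take √, sign -1: I = -0.13036478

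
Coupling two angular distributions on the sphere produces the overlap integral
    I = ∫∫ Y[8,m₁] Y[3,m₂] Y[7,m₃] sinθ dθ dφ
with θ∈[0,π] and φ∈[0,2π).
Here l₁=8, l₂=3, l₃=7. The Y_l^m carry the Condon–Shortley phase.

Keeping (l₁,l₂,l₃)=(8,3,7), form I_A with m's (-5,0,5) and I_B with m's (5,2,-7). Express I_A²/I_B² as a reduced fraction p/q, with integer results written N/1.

2883/910

l's match ⇒ only the (l;m) 3-j factors differ between A and B.
A: triangle coeff Δ(8,3,7) = 1/5290740; Σ_t [1,3]: t=1:−1/5748019200 t=2:+1/159667200 t=3:−1/87091200 = -31/5748019200; (3j)²=961/135660 [(8 3 7; -5 0 5)], sign=-1
B: triangle coeff Δ(8,3,7) = 1/5290740; Σ_t [3,3]: t=3:−1/5748019200 = -1/5748019200; (3j)²=13/5814 [(8 3 7; 5 2 -7)], sign=-1
I_A²/I_B² = (961/135660)/(13/5814) = 2883/910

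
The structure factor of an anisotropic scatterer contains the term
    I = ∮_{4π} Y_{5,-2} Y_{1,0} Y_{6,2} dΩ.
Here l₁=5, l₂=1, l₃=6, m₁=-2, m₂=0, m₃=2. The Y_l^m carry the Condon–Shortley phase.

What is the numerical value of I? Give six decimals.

Rules hold: Σm=0, L=12 even, 4≤6≤6.
N = 11·3·13 = 429
Δ = 0!·10!·2!/13! = 1/858
Racah Σ t=0..0: t=0:+1/14400 = 1/14400
⇒ 3j(5 1 6; 0 0 0)² = 6/143, sgn +1
Racah Σ t=0..0: t=0:+1/30240 = 1/30240
⇒ 3j(5 1 6; -2 0 2)² = 16/429, sgn +1
4πI² = N·(3j₀)²·(3jₘ)² = 96/143
I = +1·√(0.671329/4π) = 0.23113338

0.231133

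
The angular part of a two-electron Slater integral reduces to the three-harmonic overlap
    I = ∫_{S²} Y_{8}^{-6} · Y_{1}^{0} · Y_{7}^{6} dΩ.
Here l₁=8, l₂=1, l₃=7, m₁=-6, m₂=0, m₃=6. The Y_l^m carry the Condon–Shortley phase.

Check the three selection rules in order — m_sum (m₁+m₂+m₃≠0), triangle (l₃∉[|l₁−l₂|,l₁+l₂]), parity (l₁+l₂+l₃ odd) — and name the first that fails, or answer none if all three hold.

none

azimuthal sum: -6 + 0 + 6 = 0  ✓
7 ≤ 7 ≤ 9 (triangle on l)  ✓
L = 8 + 1 + 7 = 16 (even)  ✓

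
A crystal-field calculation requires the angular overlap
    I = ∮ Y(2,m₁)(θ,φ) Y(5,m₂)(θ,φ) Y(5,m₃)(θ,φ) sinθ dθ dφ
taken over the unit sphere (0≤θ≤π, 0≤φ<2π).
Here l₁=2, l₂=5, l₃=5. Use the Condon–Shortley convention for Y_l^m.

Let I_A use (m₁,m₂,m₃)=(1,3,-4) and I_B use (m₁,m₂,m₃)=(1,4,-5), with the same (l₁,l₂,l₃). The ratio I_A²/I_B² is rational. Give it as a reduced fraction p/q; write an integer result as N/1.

49/45

Shared (l₁,l₂,l₃)=(2,5,5): N and (l;000)² cancel in I_A²/I_B².
A: Δ = 2!·2!·8!/13! = 1/38610; Racah Σ t=0..1: t=0:+1/80640 t=1:−1/10080 = -1/11520; ⇒ 3j(2 5 5; 1 3 -4)² = 49/1430, sgn +1
B: Δ = 2!·2!·8!/13! = 1/38610; Racah Σ t=1..1: t=1:−1/80640 = -1/80640; ⇒ 3j(2 5 5; 1 4 -5)² = 9/286, sgn -1
I_A²/I_B² = (49/1430)/(9/286) = 49/45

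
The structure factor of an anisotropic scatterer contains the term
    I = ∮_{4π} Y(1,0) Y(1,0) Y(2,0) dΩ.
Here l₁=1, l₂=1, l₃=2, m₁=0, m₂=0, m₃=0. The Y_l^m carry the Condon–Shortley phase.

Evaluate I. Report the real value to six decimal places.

0.252313

Checks pass: Σm=0; 4 even; l₃=2∈[0,2].
(2·1+1)(2·1+1)(2·2+1) = 45
Δ: 0! 2! 2! / 5! → 1/30
sum: t=0:+1/1 = 1/1
3j²(1 1 2; 0 0 0) = Δ·Π!·Σ² = 2/15  (sign +1)
(m-triple is (0,0,0) — same symbol as above.)
combine: 4πI² = 45·2/15·2/15 = 4/5
take √, sign +1: I = 0.25231325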